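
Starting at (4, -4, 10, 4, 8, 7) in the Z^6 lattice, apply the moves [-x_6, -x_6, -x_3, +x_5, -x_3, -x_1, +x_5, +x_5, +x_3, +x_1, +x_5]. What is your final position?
(4, -4, 9, 4, 12, 5)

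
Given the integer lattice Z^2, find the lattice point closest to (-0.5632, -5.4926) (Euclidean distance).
(-1, -5)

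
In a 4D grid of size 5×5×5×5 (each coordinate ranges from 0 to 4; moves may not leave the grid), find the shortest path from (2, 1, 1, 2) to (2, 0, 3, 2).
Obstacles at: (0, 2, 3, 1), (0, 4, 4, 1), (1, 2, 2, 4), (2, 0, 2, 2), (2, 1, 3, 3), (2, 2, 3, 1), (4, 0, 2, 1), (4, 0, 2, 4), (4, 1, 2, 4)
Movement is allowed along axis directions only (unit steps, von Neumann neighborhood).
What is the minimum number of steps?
3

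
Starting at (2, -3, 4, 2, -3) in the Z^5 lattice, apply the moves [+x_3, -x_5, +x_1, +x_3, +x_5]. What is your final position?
(3, -3, 6, 2, -3)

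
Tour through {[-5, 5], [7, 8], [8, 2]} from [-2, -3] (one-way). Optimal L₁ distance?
33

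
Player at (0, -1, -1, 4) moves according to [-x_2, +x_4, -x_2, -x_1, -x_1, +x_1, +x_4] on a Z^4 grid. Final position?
(-1, -3, -1, 6)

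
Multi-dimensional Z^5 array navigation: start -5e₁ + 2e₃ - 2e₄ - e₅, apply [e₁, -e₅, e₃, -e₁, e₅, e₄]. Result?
(-5, 0, 3, -1, -1)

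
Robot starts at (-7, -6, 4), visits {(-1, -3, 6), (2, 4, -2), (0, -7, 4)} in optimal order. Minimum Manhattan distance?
33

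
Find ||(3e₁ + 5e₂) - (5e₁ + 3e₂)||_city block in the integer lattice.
4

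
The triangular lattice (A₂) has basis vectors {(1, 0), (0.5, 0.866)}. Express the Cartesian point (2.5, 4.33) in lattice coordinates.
5b₂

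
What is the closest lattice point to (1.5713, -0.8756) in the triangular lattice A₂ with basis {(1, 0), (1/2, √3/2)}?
(1.5, -0.866)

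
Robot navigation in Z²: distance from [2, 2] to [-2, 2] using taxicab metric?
4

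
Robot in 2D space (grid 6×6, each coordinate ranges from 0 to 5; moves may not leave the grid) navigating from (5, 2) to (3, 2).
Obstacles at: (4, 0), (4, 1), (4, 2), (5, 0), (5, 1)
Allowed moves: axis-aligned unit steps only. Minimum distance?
4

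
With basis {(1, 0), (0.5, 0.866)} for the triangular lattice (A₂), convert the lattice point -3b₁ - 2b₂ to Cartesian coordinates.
(-4, -1.732)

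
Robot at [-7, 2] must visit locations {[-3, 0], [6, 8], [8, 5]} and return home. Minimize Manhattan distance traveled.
46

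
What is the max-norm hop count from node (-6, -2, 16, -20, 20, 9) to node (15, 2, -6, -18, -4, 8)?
24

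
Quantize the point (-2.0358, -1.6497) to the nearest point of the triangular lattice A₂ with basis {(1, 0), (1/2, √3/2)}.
(-2, -1.732)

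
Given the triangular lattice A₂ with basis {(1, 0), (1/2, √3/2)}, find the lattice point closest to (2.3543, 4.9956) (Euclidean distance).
(2, 5.196)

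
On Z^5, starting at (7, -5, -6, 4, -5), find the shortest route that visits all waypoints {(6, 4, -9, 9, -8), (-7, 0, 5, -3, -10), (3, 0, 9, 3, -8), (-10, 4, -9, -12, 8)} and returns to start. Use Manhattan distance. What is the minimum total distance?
172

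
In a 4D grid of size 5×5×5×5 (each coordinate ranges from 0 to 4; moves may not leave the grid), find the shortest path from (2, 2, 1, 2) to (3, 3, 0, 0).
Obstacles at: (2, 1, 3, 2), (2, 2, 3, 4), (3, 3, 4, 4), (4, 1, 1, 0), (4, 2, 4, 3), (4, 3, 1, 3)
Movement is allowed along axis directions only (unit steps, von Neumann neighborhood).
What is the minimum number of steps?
5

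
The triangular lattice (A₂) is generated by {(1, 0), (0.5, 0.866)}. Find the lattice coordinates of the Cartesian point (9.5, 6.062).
6b₁ + 7b₂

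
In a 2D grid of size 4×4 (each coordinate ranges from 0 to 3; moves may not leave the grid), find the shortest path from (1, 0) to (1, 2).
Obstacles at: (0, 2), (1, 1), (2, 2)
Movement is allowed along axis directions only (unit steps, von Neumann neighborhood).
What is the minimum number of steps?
8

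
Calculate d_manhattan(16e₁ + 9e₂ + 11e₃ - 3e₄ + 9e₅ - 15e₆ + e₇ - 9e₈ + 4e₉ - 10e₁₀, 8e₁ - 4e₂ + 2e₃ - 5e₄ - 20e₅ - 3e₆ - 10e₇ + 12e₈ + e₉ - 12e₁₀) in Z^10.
110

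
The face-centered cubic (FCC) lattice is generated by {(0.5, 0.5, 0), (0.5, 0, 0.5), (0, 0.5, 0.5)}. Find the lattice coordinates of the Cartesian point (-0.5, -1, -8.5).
7b₁ - 8b₂ - 9b₃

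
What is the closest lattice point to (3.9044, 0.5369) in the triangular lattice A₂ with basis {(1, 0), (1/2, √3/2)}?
(3.5, 0.866)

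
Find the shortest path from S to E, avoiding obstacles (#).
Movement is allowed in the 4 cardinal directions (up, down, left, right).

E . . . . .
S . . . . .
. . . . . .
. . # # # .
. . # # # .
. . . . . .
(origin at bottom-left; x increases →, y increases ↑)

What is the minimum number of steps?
1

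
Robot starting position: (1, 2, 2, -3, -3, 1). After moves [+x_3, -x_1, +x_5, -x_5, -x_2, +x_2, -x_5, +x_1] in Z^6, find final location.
(1, 2, 3, -3, -4, 1)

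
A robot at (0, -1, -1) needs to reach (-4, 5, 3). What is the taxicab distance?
14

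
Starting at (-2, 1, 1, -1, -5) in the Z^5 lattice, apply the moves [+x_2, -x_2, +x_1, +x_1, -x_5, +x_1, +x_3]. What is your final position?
(1, 1, 2, -1, -6)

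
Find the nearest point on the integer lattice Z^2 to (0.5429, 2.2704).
(1, 2)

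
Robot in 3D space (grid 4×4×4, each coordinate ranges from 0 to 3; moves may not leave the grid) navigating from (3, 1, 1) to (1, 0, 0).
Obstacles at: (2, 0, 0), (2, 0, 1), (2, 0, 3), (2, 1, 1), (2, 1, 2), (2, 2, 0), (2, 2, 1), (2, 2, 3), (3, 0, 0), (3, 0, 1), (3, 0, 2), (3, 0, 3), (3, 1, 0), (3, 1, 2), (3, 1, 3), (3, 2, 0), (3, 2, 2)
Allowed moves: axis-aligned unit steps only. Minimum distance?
8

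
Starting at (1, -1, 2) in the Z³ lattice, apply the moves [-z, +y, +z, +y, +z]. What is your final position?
(1, 1, 3)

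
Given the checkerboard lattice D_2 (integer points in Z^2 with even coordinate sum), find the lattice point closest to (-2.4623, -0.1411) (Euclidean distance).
(-2, 0)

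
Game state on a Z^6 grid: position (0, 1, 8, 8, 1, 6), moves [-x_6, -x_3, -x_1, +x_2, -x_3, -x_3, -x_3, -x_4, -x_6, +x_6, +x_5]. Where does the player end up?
(-1, 2, 4, 7, 2, 5)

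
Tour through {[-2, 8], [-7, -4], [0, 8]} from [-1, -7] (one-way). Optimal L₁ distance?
28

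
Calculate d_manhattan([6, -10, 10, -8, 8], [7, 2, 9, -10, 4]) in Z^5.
20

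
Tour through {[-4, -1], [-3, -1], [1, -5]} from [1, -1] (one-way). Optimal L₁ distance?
13
(one optimal route: (1, -1) → (1, -5) → (-3, -1) → (-4, -1))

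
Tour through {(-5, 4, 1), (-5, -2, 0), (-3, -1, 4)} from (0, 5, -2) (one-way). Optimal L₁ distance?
23
(one optimal route: (0, 5, -2) → (-5, 4, 1) → (-5, -2, 0) → (-3, -1, 4))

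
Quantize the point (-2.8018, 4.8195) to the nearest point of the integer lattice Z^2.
(-3, 5)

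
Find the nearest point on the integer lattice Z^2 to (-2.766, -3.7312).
(-3, -4)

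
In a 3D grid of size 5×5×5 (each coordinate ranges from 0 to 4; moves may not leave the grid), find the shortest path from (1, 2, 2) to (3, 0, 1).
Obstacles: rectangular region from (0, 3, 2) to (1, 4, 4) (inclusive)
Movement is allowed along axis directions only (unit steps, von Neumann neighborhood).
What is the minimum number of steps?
5
(one shortest path: (1, 2, 2) → (2, 2, 2) → (3, 2, 2) → (3, 1, 2) → (3, 0, 2) → (3, 0, 1))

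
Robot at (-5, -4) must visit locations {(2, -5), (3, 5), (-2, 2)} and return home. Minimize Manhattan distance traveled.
36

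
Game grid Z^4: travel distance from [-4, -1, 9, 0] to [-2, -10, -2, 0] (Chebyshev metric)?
11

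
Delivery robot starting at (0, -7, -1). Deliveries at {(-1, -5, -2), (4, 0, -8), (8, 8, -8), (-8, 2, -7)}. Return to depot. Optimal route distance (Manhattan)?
76
(one optimal route: (0, -7, -1) → (-1, -5, -2) → (-8, 2, -7) → (8, 8, -8) → (4, 0, -8) → (0, -7, -1))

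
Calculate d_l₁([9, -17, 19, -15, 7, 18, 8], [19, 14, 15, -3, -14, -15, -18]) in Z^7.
137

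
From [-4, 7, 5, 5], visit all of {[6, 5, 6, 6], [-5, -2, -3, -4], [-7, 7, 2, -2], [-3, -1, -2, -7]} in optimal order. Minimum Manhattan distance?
66
(one optimal route: (-4, 7, 5, 5) → (6, 5, 6, 6) → (-7, 7, 2, -2) → (-5, -2, -3, -4) → (-3, -1, -2, -7))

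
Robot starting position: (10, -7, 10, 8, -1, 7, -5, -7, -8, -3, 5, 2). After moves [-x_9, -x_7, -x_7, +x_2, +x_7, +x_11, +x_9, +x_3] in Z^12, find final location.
(10, -6, 11, 8, -1, 7, -6, -7, -8, -3, 6, 2)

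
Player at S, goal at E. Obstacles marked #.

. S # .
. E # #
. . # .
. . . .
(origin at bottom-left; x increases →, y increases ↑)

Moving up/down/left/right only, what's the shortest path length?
1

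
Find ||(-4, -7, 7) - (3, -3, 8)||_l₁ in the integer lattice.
12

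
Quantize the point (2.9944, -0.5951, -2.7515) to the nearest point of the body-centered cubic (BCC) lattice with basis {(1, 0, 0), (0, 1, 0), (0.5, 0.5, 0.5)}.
(3, -1, -3)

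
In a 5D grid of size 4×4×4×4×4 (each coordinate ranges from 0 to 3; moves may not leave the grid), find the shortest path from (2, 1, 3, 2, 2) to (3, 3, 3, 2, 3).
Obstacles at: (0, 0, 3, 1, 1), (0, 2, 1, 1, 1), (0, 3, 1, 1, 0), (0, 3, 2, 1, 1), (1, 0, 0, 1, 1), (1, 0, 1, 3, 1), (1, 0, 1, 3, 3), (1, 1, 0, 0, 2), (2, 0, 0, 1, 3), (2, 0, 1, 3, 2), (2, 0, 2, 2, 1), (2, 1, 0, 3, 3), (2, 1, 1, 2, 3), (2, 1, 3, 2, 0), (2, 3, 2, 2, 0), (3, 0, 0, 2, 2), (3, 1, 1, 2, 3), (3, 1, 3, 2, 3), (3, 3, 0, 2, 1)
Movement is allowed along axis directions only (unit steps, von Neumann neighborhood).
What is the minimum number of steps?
4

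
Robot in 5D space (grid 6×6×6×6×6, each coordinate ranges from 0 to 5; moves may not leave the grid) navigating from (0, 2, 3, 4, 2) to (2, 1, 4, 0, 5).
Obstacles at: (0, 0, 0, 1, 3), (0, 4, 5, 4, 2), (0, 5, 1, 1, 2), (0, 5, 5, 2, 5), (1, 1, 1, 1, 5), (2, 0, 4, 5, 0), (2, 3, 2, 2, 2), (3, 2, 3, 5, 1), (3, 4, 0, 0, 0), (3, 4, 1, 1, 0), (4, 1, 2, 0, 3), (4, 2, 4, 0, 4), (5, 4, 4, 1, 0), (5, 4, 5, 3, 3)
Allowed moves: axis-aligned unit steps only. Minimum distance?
11
(one shortest path: (0, 2, 3, 4, 2) → (1, 2, 3, 4, 2) → (2, 2, 3, 4, 2) → (2, 1, 3, 4, 2) → (2, 1, 4, 4, 2) → (2, 1, 4, 3, 2) → (2, 1, 4, 2, 2) → (2, 1, 4, 1, 2) → (2, 1, 4, 0, 2) → (2, 1, 4, 0, 3) → (2, 1, 4, 0, 4) → (2, 1, 4, 0, 5))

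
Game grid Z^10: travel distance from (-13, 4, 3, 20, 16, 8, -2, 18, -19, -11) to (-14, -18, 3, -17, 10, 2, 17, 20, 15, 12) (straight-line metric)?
63.0555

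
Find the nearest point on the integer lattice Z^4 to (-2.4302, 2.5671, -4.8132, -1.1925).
(-2, 3, -5, -1)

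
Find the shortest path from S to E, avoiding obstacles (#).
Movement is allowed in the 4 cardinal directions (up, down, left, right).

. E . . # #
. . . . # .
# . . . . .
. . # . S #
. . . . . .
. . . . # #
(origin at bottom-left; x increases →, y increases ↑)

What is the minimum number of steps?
6
(one shortest path: (4, 2) → (3, 2) → (3, 3) → (2, 3) → (1, 3) → (1, 4) → (1, 5))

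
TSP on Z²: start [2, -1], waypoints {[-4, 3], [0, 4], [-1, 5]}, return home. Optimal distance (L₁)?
24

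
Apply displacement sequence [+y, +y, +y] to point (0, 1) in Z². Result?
(0, 4)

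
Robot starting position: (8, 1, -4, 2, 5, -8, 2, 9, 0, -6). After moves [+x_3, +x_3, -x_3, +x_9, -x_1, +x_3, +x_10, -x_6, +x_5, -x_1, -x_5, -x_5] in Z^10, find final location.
(6, 1, -2, 2, 4, -9, 2, 9, 1, -5)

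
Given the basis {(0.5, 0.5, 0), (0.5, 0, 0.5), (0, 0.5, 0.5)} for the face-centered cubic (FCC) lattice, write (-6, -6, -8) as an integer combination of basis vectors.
-4b₁ - 8b₂ - 8b₃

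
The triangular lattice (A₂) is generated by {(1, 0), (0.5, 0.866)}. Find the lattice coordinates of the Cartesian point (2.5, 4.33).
5b₂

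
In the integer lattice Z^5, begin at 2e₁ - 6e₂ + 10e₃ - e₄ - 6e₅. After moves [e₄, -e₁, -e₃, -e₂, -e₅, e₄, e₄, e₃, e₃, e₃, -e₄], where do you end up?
(1, -7, 12, 1, -7)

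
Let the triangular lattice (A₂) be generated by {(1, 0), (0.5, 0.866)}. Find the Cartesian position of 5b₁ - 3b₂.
(3.5, -2.598)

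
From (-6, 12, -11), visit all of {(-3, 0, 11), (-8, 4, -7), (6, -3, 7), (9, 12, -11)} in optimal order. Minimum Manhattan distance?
87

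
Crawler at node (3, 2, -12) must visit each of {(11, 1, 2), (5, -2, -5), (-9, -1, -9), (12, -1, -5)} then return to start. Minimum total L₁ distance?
78
(one optimal route: (3, 2, -12) → (11, 1, 2) → (12, -1, -5) → (5, -2, -5) → (-9, -1, -9) → (3, 2, -12))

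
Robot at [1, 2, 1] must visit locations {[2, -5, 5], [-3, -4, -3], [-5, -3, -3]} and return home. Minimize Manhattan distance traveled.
44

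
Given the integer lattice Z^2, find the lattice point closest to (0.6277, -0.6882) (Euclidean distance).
(1, -1)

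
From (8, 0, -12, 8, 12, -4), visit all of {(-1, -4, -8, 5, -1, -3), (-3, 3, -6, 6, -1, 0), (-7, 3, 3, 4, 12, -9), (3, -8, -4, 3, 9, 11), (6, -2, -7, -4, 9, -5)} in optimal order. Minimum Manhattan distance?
150
(one optimal route: (8, 0, -12, 8, 12, -4) → (6, -2, -7, -4, 9, -5) → (3, -8, -4, 3, 9, 11) → (-1, -4, -8, 5, -1, -3) → (-3, 3, -6, 6, -1, 0) → (-7, 3, 3, 4, 12, -9))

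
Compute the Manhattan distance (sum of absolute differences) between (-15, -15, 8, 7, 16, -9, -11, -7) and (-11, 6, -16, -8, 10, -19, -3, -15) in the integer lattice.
96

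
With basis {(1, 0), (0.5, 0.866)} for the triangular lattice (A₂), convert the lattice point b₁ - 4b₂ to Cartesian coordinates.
(-1, -3.464)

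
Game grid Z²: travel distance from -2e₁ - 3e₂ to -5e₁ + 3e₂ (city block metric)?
9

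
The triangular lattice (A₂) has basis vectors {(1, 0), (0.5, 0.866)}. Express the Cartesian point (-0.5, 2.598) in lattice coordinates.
-2b₁ + 3b₂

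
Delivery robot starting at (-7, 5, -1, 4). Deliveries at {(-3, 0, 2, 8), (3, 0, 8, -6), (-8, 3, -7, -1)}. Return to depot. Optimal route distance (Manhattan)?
90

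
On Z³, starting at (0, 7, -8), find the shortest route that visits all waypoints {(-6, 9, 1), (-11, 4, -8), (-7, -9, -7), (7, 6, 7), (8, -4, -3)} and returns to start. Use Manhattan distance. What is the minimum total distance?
116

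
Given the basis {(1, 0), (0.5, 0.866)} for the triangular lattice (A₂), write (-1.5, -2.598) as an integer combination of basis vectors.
-3b₂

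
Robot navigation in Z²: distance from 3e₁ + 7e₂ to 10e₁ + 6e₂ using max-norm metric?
7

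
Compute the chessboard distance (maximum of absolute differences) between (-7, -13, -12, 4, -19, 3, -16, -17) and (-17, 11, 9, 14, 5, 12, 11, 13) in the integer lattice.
30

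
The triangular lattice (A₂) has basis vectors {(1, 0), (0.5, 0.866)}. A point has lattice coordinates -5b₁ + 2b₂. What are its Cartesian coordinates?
(-4, 1.732)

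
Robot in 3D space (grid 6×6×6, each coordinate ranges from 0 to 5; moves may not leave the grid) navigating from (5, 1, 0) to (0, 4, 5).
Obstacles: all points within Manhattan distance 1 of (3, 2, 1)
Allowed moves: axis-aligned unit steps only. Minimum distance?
13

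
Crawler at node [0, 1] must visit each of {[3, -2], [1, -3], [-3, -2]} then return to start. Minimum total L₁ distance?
20
(one optimal route: (0, 1) → (3, -2) → (1, -3) → (-3, -2) → (0, 1))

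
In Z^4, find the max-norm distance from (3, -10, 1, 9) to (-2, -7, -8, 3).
9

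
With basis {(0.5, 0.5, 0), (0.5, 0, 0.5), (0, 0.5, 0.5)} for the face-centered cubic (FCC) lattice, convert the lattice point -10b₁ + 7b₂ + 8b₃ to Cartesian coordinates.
(-1.5, -1, 7.5)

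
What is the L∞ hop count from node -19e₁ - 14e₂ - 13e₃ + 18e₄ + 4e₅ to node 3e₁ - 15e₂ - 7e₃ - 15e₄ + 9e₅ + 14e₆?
33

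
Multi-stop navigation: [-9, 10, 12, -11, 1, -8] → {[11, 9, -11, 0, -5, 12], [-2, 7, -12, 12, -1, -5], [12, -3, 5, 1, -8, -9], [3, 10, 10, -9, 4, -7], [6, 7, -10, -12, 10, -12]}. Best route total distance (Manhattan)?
215
(one optimal route: (-9, 10, 12, -11, 1, -8) → (3, 10, 10, -9, 4, -7) → (6, 7, -10, -12, 10, -12) → (-2, 7, -12, 12, -1, -5) → (11, 9, -11, 0, -5, 12) → (12, -3, 5, 1, -8, -9))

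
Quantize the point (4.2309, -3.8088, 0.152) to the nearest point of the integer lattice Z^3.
(4, -4, 0)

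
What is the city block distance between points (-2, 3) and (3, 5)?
7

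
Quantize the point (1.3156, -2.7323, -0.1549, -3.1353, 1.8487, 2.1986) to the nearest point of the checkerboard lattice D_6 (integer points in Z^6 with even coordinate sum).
(2, -3, 0, -3, 2, 2)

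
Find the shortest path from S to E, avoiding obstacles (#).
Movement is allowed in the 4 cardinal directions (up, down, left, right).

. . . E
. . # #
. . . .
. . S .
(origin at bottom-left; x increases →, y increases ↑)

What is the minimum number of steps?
6
(one shortest path: (2, 0) → (1, 0) → (1, 1) → (1, 2) → (1, 3) → (2, 3) → (3, 3))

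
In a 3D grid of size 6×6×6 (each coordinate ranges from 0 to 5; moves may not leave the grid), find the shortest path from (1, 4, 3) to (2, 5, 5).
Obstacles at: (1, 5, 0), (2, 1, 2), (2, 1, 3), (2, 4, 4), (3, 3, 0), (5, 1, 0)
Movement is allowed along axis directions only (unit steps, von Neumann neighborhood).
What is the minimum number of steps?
4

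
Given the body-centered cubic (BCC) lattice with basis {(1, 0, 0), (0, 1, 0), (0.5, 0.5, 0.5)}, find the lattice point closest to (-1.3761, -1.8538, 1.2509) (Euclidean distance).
(-1.5, -1.5, 1.5)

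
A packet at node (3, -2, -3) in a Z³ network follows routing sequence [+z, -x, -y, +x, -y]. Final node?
(3, -4, -2)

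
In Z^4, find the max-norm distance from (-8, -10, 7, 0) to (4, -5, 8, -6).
12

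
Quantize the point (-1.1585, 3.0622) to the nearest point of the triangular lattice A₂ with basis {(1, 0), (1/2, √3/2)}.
(-1, 3.464)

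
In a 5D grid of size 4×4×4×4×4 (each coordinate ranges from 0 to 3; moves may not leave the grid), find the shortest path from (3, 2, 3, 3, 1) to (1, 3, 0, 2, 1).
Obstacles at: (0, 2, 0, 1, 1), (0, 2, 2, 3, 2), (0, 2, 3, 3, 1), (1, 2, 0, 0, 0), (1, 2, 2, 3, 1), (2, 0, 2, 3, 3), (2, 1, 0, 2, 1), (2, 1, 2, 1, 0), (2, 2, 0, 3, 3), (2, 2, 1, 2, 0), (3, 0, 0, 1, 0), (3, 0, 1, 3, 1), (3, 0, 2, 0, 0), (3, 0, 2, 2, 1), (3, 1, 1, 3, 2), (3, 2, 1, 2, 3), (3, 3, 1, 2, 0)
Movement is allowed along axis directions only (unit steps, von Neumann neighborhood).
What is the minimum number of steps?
7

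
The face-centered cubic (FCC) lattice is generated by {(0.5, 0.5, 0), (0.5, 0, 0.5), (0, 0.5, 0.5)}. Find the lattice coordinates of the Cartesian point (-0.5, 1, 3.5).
-3b₁ + 2b₂ + 5b₃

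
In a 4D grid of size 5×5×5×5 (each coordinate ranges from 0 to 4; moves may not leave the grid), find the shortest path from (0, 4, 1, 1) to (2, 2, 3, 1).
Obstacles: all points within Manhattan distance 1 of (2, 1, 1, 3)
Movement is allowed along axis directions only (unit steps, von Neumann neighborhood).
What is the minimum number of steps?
6
(one shortest path: (0, 4, 1, 1) → (1, 4, 1, 1) → (2, 4, 1, 1) → (2, 3, 1, 1) → (2, 2, 1, 1) → (2, 2, 2, 1) → (2, 2, 3, 1))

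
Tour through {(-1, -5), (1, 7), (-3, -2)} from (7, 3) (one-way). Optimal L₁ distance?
28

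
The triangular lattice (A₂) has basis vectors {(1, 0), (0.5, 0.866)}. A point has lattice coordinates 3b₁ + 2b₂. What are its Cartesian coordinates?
(4, 1.732)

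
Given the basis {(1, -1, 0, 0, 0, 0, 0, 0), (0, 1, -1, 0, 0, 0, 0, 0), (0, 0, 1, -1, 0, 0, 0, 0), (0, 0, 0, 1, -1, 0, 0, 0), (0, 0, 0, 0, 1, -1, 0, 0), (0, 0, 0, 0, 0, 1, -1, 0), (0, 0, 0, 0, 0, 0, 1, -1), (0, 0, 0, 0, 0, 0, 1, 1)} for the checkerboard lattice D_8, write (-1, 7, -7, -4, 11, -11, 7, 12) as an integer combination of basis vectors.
-b₁ + 6b₂ - b₃ - 5b₄ + 6b₅ - 5b₆ - 5b₇ + 7b₈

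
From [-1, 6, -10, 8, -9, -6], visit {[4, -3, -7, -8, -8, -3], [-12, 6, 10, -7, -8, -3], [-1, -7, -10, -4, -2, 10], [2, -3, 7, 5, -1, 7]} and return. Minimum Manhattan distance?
214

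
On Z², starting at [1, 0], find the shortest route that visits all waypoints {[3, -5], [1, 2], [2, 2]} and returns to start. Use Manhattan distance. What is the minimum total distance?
18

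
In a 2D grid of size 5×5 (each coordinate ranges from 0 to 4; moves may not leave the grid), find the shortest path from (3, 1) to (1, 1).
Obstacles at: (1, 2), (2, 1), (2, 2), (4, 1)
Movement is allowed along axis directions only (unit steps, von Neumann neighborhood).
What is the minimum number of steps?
4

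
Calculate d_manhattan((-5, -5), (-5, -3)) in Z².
2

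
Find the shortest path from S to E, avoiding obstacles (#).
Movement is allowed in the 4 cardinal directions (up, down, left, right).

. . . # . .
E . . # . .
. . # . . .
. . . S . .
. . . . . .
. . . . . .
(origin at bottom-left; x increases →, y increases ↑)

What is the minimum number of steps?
5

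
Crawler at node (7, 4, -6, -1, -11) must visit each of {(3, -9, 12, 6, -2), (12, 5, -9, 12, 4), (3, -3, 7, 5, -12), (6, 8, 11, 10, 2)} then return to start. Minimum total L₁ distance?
152
(one optimal route: (7, 4, -6, -1, -11) → (12, 5, -9, 12, 4) → (6, 8, 11, 10, 2) → (3, -9, 12, 6, -2) → (3, -3, 7, 5, -12) → (7, 4, -6, -1, -11))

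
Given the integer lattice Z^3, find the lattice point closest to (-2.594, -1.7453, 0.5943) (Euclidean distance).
(-3, -2, 1)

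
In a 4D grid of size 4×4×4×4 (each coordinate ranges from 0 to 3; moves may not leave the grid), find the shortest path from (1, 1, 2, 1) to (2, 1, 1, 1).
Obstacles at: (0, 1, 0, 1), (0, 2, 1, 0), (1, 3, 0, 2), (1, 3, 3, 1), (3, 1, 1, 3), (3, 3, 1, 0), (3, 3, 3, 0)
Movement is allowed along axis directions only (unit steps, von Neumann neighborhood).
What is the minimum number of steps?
2
(one shortest path: (1, 1, 2, 1) → (2, 1, 2, 1) → (2, 1, 1, 1))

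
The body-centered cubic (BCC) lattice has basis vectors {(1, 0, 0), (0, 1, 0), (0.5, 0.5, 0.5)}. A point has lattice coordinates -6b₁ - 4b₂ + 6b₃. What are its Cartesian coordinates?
(-3, -1, 3)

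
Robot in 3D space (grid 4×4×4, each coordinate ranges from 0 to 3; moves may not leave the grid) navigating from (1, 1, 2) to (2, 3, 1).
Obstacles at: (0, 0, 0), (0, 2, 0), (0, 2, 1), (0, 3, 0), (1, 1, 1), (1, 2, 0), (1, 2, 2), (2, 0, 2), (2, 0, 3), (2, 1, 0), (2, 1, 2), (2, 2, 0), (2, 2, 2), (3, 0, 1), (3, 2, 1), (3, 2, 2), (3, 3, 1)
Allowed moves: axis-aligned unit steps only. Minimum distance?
6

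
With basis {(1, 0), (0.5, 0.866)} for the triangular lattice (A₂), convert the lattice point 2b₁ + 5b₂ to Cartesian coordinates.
(4.5, 4.33)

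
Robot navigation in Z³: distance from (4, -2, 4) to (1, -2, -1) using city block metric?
8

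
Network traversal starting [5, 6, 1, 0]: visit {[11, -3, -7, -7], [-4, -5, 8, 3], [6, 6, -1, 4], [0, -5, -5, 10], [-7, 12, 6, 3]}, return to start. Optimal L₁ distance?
142
(one optimal route: (5, 6, 1, 0) → (11, -3, -7, -7) → (0, -5, -5, 10) → (-4, -5, 8, 3) → (-7, 12, 6, 3) → (6, 6, -1, 4) → (5, 6, 1, 0))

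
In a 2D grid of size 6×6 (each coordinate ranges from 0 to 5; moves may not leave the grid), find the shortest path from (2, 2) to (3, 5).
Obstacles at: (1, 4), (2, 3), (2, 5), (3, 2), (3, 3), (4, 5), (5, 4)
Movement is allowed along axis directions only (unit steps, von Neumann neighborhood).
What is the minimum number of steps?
8
(one shortest path: (2, 2) → (2, 1) → (3, 1) → (4, 1) → (4, 2) → (4, 3) → (4, 4) → (3, 4) → (3, 5))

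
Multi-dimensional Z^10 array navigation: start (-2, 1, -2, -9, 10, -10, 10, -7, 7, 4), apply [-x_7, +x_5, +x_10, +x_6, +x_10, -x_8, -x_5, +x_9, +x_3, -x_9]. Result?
(-2, 1, -1, -9, 10, -9, 9, -8, 7, 6)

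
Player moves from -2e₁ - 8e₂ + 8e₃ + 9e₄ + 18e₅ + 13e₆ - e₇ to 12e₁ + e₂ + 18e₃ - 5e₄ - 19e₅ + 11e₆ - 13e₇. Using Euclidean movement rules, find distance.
45.7165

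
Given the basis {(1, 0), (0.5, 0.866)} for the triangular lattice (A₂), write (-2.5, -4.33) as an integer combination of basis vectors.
-5b₂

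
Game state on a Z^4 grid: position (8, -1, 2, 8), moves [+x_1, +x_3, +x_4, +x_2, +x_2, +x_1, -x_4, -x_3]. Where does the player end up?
(10, 1, 2, 8)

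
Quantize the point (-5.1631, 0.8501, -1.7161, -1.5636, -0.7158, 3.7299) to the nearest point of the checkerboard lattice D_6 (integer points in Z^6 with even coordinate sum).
(-5, 1, -2, -1, -1, 4)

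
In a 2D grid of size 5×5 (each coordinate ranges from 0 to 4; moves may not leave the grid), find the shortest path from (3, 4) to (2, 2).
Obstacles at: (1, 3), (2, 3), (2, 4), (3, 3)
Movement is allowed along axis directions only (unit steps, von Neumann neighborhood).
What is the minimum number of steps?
5
(one shortest path: (3, 4) → (4, 4) → (4, 3) → (4, 2) → (3, 2) → (2, 2))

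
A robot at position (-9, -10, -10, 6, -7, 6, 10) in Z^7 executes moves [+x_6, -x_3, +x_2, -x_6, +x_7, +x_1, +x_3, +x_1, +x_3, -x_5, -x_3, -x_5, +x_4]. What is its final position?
(-7, -9, -10, 7, -9, 6, 11)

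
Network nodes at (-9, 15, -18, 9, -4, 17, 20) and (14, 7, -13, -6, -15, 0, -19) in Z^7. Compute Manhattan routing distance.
118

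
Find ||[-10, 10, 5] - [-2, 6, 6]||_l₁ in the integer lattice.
13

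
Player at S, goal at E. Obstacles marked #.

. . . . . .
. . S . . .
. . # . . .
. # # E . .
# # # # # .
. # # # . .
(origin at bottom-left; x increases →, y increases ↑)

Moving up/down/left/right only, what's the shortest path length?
3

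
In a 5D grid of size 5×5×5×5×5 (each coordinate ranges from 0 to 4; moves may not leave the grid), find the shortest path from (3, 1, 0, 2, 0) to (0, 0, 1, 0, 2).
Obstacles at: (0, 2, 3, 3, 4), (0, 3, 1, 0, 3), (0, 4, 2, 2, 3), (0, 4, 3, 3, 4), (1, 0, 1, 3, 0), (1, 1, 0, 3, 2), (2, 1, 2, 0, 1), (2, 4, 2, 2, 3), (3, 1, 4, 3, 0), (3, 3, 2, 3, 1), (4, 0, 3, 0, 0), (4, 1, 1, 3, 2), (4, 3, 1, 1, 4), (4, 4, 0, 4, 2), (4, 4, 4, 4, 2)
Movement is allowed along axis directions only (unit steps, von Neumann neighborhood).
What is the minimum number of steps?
9
(one shortest path: (3, 1, 0, 2, 0) → (2, 1, 0, 2, 0) → (1, 1, 0, 2, 0) → (0, 1, 0, 2, 0) → (0, 0, 0, 2, 0) → (0, 0, 1, 2, 0) → (0, 0, 1, 1, 0) → (0, 0, 1, 0, 0) → (0, 0, 1, 0, 1) → (0, 0, 1, 0, 2))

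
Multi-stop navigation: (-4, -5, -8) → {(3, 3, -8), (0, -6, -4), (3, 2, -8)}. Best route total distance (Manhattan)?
25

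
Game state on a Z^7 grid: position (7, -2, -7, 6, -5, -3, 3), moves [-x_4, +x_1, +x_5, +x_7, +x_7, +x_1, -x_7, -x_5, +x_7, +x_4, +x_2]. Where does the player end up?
(9, -1, -7, 6, -5, -3, 5)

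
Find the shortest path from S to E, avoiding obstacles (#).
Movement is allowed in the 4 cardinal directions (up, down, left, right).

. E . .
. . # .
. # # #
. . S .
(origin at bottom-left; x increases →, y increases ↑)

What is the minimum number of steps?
6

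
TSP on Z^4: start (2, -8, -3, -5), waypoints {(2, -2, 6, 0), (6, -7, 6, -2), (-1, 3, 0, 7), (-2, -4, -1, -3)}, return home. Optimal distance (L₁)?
80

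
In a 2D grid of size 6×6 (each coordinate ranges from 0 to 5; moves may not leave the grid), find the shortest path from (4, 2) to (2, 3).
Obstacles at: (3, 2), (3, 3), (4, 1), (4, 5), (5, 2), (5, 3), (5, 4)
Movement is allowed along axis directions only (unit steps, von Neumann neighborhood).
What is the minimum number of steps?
5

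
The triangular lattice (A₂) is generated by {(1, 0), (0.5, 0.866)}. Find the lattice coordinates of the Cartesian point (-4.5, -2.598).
-3b₁ - 3b₂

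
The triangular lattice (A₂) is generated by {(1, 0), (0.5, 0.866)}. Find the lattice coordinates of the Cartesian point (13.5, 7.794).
9b₁ + 9b₂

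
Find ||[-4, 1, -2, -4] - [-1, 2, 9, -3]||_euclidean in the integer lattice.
11.4891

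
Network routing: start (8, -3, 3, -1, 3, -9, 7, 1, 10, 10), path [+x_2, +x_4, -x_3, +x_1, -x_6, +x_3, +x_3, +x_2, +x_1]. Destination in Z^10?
(10, -1, 4, 0, 3, -10, 7, 1, 10, 10)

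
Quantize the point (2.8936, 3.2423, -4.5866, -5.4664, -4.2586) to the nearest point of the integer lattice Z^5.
(3, 3, -5, -5, -4)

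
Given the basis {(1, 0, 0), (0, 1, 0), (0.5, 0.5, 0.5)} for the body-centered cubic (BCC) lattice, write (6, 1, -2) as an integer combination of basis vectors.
8b₁ + 3b₂ - 4b₃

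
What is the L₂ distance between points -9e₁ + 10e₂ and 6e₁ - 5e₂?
21.2132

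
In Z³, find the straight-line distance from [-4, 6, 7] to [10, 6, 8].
14.0357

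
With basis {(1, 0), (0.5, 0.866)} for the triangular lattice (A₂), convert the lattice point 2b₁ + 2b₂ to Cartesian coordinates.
(3, 1.732)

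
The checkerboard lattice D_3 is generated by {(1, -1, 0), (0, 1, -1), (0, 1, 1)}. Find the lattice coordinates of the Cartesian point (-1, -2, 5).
-b₁ - 4b₂ + b₃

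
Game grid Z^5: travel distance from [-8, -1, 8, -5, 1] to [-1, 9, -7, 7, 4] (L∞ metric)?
15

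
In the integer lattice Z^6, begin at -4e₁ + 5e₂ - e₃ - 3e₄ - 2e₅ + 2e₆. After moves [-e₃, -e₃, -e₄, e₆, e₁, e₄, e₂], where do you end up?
(-3, 6, -3, -3, -2, 3)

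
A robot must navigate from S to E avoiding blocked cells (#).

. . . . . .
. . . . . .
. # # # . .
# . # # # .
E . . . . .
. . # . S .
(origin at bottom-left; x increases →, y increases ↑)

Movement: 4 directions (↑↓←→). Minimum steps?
5
(one shortest path: (4, 0) → (3, 0) → (3, 1) → (2, 1) → (1, 1) → (0, 1))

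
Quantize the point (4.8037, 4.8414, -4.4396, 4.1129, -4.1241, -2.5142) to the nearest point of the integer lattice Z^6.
(5, 5, -4, 4, -4, -3)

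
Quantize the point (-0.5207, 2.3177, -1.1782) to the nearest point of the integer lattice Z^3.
(-1, 2, -1)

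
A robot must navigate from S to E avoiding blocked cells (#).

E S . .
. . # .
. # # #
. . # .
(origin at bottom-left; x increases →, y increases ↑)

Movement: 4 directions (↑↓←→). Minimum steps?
1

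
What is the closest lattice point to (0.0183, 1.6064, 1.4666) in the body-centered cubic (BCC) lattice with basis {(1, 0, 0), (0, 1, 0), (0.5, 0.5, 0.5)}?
(0.5, 1.5, 1.5)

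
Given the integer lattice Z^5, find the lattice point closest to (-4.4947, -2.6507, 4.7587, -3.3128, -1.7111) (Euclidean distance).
(-4, -3, 5, -3, -2)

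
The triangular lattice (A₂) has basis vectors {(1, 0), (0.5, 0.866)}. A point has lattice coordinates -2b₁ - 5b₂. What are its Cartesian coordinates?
(-4.5, -4.33)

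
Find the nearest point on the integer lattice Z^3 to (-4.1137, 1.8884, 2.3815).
(-4, 2, 2)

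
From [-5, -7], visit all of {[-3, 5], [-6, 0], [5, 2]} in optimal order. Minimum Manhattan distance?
27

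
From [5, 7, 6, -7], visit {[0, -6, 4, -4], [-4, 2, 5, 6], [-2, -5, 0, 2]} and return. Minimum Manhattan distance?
82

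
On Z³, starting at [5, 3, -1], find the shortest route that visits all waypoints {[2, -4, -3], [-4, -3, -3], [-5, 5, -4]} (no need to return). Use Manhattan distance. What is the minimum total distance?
29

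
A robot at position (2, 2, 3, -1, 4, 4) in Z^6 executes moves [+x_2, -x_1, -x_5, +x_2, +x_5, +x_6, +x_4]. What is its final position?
(1, 4, 3, 0, 4, 5)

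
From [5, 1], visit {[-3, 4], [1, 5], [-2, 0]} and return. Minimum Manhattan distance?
26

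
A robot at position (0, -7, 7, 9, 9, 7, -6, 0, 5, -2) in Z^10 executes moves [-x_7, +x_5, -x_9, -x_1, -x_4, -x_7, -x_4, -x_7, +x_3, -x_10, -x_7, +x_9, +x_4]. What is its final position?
(-1, -7, 8, 8, 10, 7, -10, 0, 5, -3)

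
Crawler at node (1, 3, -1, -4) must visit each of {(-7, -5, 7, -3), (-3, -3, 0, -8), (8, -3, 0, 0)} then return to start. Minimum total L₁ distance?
78
(one optimal route: (1, 3, -1, -4) → (-3, -3, 0, -8) → (-7, -5, 7, -3) → (8, -3, 0, 0) → (1, 3, -1, -4))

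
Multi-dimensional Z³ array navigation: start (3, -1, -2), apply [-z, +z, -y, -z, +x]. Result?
(4, -2, -3)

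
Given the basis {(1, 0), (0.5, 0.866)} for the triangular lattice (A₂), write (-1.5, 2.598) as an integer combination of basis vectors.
-3b₁ + 3b₂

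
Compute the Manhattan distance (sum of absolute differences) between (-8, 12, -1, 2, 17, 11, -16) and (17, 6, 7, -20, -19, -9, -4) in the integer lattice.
129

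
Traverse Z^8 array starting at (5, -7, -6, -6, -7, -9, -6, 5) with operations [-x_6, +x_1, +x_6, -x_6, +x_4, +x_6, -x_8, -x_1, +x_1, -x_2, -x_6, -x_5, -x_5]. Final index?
(6, -8, -6, -5, -9, -10, -6, 4)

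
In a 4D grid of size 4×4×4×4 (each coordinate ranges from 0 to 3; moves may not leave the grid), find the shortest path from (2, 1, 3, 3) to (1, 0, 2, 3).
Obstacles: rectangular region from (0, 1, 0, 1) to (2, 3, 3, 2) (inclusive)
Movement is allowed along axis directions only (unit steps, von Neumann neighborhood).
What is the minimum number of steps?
3
(one shortest path: (2, 1, 3, 3) → (1, 1, 3, 3) → (1, 0, 3, 3) → (1, 0, 2, 3))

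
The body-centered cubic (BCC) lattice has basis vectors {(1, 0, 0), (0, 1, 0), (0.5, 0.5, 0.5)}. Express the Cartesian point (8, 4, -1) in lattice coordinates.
9b₁ + 5b₂ - 2b₃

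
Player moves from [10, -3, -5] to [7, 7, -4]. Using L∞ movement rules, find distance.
10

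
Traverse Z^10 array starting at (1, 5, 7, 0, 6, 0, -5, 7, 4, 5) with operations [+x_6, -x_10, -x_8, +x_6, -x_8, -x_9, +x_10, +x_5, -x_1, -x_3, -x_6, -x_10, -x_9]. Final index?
(0, 5, 6, 0, 7, 1, -5, 5, 2, 4)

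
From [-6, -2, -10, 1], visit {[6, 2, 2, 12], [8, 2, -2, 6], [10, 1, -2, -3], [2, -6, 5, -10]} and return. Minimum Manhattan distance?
130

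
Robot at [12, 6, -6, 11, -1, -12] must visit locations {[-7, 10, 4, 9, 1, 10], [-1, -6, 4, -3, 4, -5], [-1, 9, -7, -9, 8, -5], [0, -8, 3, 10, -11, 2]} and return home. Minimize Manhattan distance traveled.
234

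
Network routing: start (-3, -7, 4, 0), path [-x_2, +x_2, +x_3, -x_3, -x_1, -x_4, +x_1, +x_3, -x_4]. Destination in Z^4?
(-3, -7, 5, -2)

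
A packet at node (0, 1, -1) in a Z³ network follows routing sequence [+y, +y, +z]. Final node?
(0, 3, 0)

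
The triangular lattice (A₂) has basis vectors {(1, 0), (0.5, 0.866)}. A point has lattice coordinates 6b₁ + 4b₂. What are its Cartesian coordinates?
(8, 3.464)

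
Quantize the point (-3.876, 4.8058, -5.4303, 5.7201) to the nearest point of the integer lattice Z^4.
(-4, 5, -5, 6)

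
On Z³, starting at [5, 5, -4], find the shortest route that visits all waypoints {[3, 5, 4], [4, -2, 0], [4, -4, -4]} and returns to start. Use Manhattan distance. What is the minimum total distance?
38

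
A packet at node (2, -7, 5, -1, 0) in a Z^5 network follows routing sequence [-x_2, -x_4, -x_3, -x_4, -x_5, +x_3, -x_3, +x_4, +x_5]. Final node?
(2, -8, 4, -2, 0)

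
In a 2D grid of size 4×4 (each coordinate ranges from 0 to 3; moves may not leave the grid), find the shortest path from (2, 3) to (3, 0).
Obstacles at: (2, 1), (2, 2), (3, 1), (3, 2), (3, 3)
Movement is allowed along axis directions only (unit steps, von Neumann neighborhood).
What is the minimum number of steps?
6
(one shortest path: (2, 3) → (1, 3) → (1, 2) → (1, 1) → (1, 0) → (2, 0) → (3, 0))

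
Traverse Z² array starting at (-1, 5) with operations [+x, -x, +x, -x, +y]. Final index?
(-1, 6)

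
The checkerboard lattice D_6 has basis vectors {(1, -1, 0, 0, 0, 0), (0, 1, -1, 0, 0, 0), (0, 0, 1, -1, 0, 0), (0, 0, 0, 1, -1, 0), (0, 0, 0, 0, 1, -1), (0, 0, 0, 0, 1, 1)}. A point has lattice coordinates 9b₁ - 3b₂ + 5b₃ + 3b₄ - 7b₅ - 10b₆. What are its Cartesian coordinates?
(9, -12, 8, -2, -20, -3)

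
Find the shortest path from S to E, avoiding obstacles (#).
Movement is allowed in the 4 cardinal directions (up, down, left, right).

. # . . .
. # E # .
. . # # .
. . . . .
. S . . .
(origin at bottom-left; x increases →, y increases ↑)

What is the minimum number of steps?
10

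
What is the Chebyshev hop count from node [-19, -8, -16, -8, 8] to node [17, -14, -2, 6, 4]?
36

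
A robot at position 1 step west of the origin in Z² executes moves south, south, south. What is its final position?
(-1, -3)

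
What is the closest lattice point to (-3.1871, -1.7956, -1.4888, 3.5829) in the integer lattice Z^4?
(-3, -2, -1, 4)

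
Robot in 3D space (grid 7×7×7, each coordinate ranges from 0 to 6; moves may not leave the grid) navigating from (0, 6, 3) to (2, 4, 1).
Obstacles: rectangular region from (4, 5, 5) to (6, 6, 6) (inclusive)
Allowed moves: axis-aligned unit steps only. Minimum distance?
6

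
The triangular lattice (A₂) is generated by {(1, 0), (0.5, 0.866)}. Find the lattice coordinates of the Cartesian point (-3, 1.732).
-4b₁ + 2b₂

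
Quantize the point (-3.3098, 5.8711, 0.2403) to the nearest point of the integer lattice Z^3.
(-3, 6, 0)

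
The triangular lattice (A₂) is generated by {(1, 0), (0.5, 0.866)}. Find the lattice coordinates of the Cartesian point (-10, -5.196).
-7b₁ - 6b₂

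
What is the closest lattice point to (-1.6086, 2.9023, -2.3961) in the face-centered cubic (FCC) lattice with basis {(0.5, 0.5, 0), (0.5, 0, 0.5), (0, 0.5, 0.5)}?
(-1.5, 3, -2.5)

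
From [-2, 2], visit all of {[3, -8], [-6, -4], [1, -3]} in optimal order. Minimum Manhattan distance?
25
(one optimal route: (-2, 2) → (-6, -4) → (1, -3) → (3, -8))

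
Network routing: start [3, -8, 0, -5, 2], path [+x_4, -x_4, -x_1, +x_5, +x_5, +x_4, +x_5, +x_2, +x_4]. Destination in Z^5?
(2, -7, 0, -3, 5)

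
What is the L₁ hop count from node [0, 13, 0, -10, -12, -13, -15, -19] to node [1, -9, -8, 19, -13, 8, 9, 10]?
135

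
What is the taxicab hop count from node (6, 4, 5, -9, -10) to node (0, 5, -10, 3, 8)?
52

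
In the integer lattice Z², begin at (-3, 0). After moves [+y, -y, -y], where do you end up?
(-3, -1)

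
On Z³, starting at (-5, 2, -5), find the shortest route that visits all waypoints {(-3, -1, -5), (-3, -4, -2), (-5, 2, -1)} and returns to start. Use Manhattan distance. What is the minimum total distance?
24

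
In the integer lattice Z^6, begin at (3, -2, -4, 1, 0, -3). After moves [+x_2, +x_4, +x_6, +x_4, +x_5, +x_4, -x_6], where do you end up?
(3, -1, -4, 4, 1, -3)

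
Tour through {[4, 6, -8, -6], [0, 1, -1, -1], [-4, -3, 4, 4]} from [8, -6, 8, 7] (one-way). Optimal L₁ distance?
61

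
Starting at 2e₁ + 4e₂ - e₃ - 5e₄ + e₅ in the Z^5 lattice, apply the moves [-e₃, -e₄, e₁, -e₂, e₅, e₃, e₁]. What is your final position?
(4, 3, -1, -6, 2)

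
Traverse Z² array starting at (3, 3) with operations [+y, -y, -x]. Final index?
(2, 3)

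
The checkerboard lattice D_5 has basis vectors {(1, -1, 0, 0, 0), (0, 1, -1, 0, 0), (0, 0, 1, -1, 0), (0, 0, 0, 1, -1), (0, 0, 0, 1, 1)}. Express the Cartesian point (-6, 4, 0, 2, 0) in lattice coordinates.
-6b₁ - 2b₂ - 2b₃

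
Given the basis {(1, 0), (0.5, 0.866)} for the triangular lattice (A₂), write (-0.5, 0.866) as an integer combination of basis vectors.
-b₁ + b₂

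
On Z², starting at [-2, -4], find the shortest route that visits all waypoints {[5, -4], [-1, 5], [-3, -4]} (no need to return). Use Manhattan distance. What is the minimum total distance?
24
(one optimal route: (-2, -4) → (-3, -4) → (5, -4) → (-1, 5))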